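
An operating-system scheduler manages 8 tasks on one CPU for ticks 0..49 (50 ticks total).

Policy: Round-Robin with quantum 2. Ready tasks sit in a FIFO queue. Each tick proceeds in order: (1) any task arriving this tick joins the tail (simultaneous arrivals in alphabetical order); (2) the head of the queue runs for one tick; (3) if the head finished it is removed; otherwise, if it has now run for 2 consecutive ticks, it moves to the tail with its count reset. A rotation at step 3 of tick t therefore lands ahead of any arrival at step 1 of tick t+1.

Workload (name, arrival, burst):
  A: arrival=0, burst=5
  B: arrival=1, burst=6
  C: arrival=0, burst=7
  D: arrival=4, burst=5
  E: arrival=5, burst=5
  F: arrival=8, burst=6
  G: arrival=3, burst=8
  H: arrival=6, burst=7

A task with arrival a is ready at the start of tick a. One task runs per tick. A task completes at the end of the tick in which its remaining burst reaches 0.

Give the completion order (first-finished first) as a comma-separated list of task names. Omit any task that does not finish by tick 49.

t=0: queue=[A,C] q_used=0 → run A
t=1: queue=[A,C,B] q_used=1 → run A
t=2: queue=[C,B,A] q_used=0 → run C
t=3: queue=[C,B,A,G] q_used=1 → run C
t=4: queue=[B,A,G,C,D] q_used=0 → run B
t=5: queue=[B,A,G,C,D,E] q_used=1 → run B
t=6: queue=[A,G,C,D,E,B,H] q_used=0 → run A
t=7: queue=[A,G,C,D,E,B,H] q_used=1 → run A
t=8: queue=[G,C,D,E,B,H,A,F] q_used=0 → run G
t=9: queue=[G,C,D,E,B,H,A,F] q_used=1 → run G
t=10: queue=[C,D,E,B,H,A,F,G] q_used=0 → run C
t=11: queue=[C,D,E,B,H,A,F,G] q_used=1 → run C
t=12: queue=[D,E,B,H,A,F,G,C] q_used=0 → run D
t=13: queue=[D,E,B,H,A,F,G,C] q_used=1 → run D
t=14: queue=[E,B,H,A,F,G,C,D] q_used=0 → run E
t=15: queue=[E,B,H,A,F,G,C,D] q_used=1 → run E
t=16: queue=[B,H,A,F,G,C,D,E] q_used=0 → run B
t=17: queue=[B,H,A,F,G,C,D,E] q_used=1 → run B
t=18: queue=[H,A,F,G,C,D,E,B] q_used=0 → run H
t=19: queue=[H,A,F,G,C,D,E,B] q_used=1 → run H
t=20: queue=[A,F,G,C,D,E,B,H] q_used=0 → run A
t=21: queue=[F,G,C,D,E,B,H] q_used=0 → run F
t=22: queue=[F,G,C,D,E,B,H] q_used=1 → run F
t=23: queue=[G,C,D,E,B,H,F] q_used=0 → run G
t=24: queue=[G,C,D,E,B,H,F] q_used=1 → run G
t=25: queue=[C,D,E,B,H,F,G] q_used=0 → run C
t=26: queue=[C,D,E,B,H,F,G] q_used=1 → run C
t=27: queue=[D,E,B,H,F,G,C] q_used=0 → run D
t=28: queue=[D,E,B,H,F,G,C] q_used=1 → run D
t=29: queue=[E,B,H,F,G,C,D] q_used=0 → run E
t=30: queue=[E,B,H,F,G,C,D] q_used=1 → run E
t=31: queue=[B,H,F,G,C,D,E] q_used=0 → run B
t=32: queue=[B,H,F,G,C,D,E] q_used=1 → run B
t=33: queue=[H,F,G,C,D,E] q_used=0 → run H
t=34: queue=[H,F,G,C,D,E] q_used=1 → run H
t=35: queue=[F,G,C,D,E,H] q_used=0 → run F
t=36: queue=[F,G,C,D,E,H] q_used=1 → run F
t=37: queue=[G,C,D,E,H,F] q_used=0 → run G
t=38: queue=[G,C,D,E,H,F] q_used=1 → run G
t=39: queue=[C,D,E,H,F,G] q_used=0 → run C
t=40: queue=[D,E,H,F,G] q_used=0 → run D
t=41: queue=[E,H,F,G] q_used=0 → run E
t=42: queue=[H,F,G] q_used=0 → run H
t=43: queue=[H,F,G] q_used=1 → run H
t=44: queue=[F,G,H] q_used=0 → run F
t=45: queue=[F,G,H] q_used=1 → run F
t=46: queue=[G,H] q_used=0 → run G
t=47: queue=[G,H] q_used=1 → run G
t=48: queue=[H] q_used=0 → run H
t=49: (idle)

completion order = A, B, C, D, E, F, G, H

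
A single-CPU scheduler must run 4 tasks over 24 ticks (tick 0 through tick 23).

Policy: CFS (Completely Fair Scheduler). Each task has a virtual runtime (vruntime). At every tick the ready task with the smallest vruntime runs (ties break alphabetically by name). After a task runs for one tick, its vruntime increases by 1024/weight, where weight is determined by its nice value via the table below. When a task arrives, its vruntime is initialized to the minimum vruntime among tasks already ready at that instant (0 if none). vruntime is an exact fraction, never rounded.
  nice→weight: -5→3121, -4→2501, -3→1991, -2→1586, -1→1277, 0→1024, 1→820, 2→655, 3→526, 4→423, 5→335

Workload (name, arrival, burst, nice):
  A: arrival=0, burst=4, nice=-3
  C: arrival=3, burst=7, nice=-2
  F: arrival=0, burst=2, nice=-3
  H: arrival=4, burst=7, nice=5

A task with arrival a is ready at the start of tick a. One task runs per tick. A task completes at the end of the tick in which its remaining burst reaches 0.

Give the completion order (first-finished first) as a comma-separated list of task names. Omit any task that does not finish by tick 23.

completion order = F, A, C, H

t=0: vr[A=0 F=0] → run A
t=1: vr[A=1024/1991 F=0] → run F
t=2: vr[A=1024/1991 F=1024/1991] → run A
t=3: vr[A=2048/1991 C=1024/1991 F=1024/1991] → run C
t=4: vr[A=2048/1991 C=1831424/1578863 F=1024/1991 H=1024/1991] → run F
t=5: vr[A=2048/1991 C=1831424/1578863 H=1024/1991] → run H
t=6: vr[A=2048/1991 C=1831424/1578863 H=2381824/666985] → run A
t=7: vr[A=3072/1991 C=1831424/1578863 H=2381824/666985] → run C
t=8: vr[A=3072/1991 C=2850816/1578863 H=2381824/666985] → run A
t=9: vr[C=2850816/1578863 H=2381824/666985] → run C
t=10: vr[C=3870208/1578863 H=2381824/666985] → run C
t=11: vr[C=4889600/1578863 H=2381824/666985] → run C
t=12: vr[C=5908992/1578863 H=2381824/666985] → run H
t=13: vr[C=5908992/1578863 H=4420608/666985] → run C
t=14: vr[C=6928384/1578863 H=4420608/666985] → run C
t=15: vr[H=4420608/666985] → run H
t=16: vr[H=6459392/666985] → run H
t=17: vr[H=8498176/666985] → run H
t=18: vr[H=2107392/133397] → run H
t=19: vr[H=12575744/666985] → run H
t=20: (idle)
t=21: (idle)
t=22: (idle)
t=23: (idle)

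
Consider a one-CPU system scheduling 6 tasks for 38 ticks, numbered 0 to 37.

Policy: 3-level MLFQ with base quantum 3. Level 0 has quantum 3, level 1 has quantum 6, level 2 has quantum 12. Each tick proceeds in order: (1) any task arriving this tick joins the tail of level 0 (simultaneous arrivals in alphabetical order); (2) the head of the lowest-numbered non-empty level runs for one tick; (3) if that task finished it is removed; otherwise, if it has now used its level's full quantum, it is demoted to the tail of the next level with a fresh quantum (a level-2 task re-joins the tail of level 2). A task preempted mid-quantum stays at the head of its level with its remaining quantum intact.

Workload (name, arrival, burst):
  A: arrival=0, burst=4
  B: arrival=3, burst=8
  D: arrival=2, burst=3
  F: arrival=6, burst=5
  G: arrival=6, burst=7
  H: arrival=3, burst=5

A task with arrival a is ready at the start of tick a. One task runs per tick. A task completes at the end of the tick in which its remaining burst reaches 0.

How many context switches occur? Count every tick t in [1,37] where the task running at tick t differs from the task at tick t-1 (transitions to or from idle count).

context switches = 11

t=0: L0/L1/L2 = A/-/- → run A
t=1: L0/L1/L2 = A/-/- → run A
t=2: L0/L1/L2 = AD/-/- → run A
t=3: L0/L1/L2 = DBH/A/- → run D
t=4: L0/L1/L2 = DBH/A/- → run D
t=5: L0/L1/L2 = DBH/A/- → run D
t=6: L0/L1/L2 = BHFG/A/- → run B
t=7: L0/L1/L2 = BHFG/A/- → run B
t=8: L0/L1/L2 = BHFG/A/- → run B
t=9: L0/L1/L2 = HFG/AB/- → run H
t=10: L0/L1/L2 = HFG/AB/- → run H
t=11: L0/L1/L2 = HFG/AB/- → run H
t=12: L0/L1/L2 = FG/ABH/- → run F
t=13: L0/L1/L2 = FG/ABH/- → run F
t=14: L0/L1/L2 = FG/ABH/- → run F
t=15: L0/L1/L2 = G/ABHF/- → run G
t=16: L0/L1/L2 = G/ABHF/- → run G
t=17: L0/L1/L2 = G/ABHF/- → run G
t=18: L0/L1/L2 = -/ABHFG/- → run A
t=19: L0/L1/L2 = -/BHFG/- → run B
t=20: L0/L1/L2 = -/BHFG/- → run B
t=21: L0/L1/L2 = -/BHFG/- → run B
t=22: L0/L1/L2 = -/BHFG/- → run B
t=23: L0/L1/L2 = -/BHFG/- → run B
t=24: L0/L1/L2 = -/HFG/- → run H
t=25: L0/L1/L2 = -/HFG/- → run H
t=26: L0/L1/L2 = -/FG/- → run F
t=27: L0/L1/L2 = -/FG/- → run F
t=28: L0/L1/L2 = -/G/- → run G
t=29: L0/L1/L2 = -/G/- → run G
t=30: L0/L1/L2 = -/G/- → run G
t=31: L0/L1/L2 = -/G/- → run G
t=32: (idle)
t=33: (idle)
t=34: (idle)
t=35: (idle)
t=36: (idle)
t=37: (idle)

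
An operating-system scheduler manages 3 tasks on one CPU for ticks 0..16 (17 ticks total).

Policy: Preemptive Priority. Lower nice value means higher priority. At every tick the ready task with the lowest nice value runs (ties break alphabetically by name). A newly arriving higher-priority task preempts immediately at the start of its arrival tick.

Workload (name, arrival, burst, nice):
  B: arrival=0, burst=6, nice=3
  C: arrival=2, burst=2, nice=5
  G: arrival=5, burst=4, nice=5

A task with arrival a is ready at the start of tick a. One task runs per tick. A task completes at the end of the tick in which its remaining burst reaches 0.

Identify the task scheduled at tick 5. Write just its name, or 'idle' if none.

t=0: ready={B} → run B
t=1: ready={B} → run B
t=2: ready={B,C} → run B
t=3: ready={B,C} → run B
t=4: ready={B,C} → run B
t=5: ready={B,C,G} → run B
t=6: ready={C,G} → run C
t=7: ready={C,G} → run C
t=8: ready={G} → run G
t=9: ready={G} → run G
t=10: ready={G} → run G
t=11: ready={G} → run G
t=12: (idle)
t=13: (idle)
t=14: (idle)
t=15: (idle)
t=16: (idle)

running at tick 5 = B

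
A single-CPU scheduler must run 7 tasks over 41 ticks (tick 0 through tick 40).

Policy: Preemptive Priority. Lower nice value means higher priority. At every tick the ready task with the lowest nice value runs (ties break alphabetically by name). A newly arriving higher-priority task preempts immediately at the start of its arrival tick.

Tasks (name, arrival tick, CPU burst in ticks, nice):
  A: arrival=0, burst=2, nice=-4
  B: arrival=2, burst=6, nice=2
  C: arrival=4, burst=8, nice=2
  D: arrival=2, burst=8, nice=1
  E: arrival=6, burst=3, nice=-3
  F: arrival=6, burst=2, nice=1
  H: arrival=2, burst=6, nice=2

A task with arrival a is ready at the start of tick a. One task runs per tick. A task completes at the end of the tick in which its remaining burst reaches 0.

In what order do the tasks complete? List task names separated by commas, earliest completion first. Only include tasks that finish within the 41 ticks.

t=0: ready={A} → run A
t=1: ready={A} → run A
t=2: ready={B,D,H} → run D
t=3: ready={B,D,H} → run D
t=4: ready={B,C,D,H} → run D
t=5: ready={B,C,D,H} → run D
t=6: ready={B,C,D,E,F,H} → run E
t=7: ready={B,C,D,E,F,H} → run E
t=8: ready={B,C,D,E,F,H} → run E
t=9: ready={B,C,D,F,H} → run D
t=10: ready={B,C,D,F,H} → run D
t=11: ready={B,C,D,F,H} → run D
t=12: ready={B,C,D,F,H} → run D
t=13: ready={B,C,F,H} → run F
t=14: ready={B,C,F,H} → run F
t=15: ready={B,C,H} → run B
t=16: ready={B,C,H} → run B
t=17: ready={B,C,H} → run B
t=18: ready={B,C,H} → run B
t=19: ready={B,C,H} → run B
t=20: ready={B,C,H} → run B
t=21: ready={C,H} → run C
t=22: ready={C,H} → run C
t=23: ready={C,H} → run C
t=24: ready={C,H} → run C
t=25: ready={C,H} → run C
t=26: ready={C,H} → run C
t=27: ready={C,H} → run C
t=28: ready={C,H} → run C
t=29: ready={H} → run H
t=30: ready={H} → run H
t=31: ready={H} → run H
t=32: ready={H} → run H
t=33: ready={H} → run H
t=34: ready={H} → run H
t=35: (idle)
t=36: (idle)
t=37: (idle)
t=38: (idle)
t=39: (idle)
t=40: (idle)

completion order = A, E, D, F, B, C, H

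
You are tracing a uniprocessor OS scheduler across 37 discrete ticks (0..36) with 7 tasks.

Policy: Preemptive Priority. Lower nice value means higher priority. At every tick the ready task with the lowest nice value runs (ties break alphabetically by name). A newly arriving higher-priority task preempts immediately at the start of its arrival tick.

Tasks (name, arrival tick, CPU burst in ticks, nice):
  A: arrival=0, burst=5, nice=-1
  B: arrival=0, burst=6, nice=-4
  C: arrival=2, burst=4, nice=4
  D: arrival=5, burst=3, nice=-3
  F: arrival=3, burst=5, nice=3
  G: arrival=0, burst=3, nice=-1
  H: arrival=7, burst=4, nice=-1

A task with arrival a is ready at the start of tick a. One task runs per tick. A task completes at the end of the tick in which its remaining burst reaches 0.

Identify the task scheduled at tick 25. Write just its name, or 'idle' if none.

running at tick 25 = F

t=0: ready={A,B,G} → run B
t=1: ready={A,B,G} → run B
t=2: ready={A,B,C,G} → run B
t=3: ready={A,B,C,F,G} → run B
t=4: ready={A,B,C,F,G} → run B
t=5: ready={A,B,C,D,F,G} → run B
t=6: ready={A,C,D,F,G} → run D
t=7: ready={A,C,D,F,G,H} → run D
t=8: ready={A,C,D,F,G,H} → run D
t=9: ready={A,C,F,G,H} → run A
t=10: ready={A,C,F,G,H} → run A
t=11: ready={A,C,F,G,H} → run A
t=12: ready={A,C,F,G,H} → run A
t=13: ready={A,C,F,G,H} → run A
t=14: ready={C,F,G,H} → run G
t=15: ready={C,F,G,H} → run G
t=16: ready={C,F,G,H} → run G
t=17: ready={C,F,H} → run H
t=18: ready={C,F,H} → run H
t=19: ready={C,F,H} → run H
t=20: ready={C,F,H} → run H
t=21: ready={C,F} → run F
t=22: ready={C,F} → run F
t=23: ready={C,F} → run F
t=24: ready={C,F} → run F
t=25: ready={C,F} → run F
t=26: ready={C} → run C
t=27: ready={C} → run C
t=28: ready={C} → run C
t=29: ready={C} → run C
t=30: (idle)
t=31: (idle)
t=32: (idle)
t=33: (idle)
t=34: (idle)
t=35: (idle)
t=36: (idle)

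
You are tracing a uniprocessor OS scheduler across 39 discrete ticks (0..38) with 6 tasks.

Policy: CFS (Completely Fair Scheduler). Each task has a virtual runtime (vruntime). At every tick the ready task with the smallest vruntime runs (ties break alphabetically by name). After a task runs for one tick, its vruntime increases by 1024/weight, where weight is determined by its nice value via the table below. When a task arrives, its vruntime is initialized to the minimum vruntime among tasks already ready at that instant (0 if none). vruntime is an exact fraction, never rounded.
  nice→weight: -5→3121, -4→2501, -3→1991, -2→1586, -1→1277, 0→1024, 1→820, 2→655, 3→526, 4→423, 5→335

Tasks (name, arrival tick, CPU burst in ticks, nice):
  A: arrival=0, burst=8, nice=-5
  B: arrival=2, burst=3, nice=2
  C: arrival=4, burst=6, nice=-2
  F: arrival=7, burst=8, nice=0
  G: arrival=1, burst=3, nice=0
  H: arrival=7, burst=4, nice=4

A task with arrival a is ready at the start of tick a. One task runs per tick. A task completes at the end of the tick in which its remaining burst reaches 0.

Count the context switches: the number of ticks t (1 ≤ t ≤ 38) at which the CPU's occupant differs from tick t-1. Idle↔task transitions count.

t=0: vr[A=0] → run A
t=1: vr[A=1024/3121 G=1024/3121] → run A
t=2: vr[A=2048/3121 B=1024/3121 G=1024/3121] → run B
t=3: vr[A=2048/3121 B=3866624/2044255 G=1024/3121] → run G
t=4: vr[A=2048/3121 B=3866624/2044255 C=2048/3121 G=4145/3121] → run A
t=5: vr[A=3072/3121 B=3866624/2044255 C=2048/3121 G=4145/3121] → run C
t=6: vr[A=3072/3121 B=3866624/2044255 C=3222016/2474953 G=4145/3121] → run A
t=7: vr[A=4096/3121 B=3866624/2044255 C=3222016/2474953 F=3222016/2474953 G=4145/3121 H=3222016/2474953] → run C
t=8: vr[A=4096/3121 B=3866624/2044255 C=4819968/2474953 F=3222016/2474953 G=4145/3121 H=3222016/2474953] → run F
t=9: vr[A=4096/3121 B=3866624/2044255 C=4819968/2474953 F=5696969/2474953 G=4145/3121 H=3222016/2474953] → run H
t=10: vr[A=4096/3121 B=3866624/2044255 C=4819968/2474953 F=5696969/2474953 G=4145/3121 H=3897264640/1046905119] → run A
t=11: vr[A=5120/3121 B=3866624/2044255 C=4819968/2474953 F=5696969/2474953 G=4145/3121 H=3897264640/1046905119] → run G
t=12: vr[A=5120/3121 B=3866624/2044255 C=4819968/2474953 F=5696969/2474953 G=7266/3121 H=3897264640/1046905119] → run A
t=13: vr[A=6144/3121 B=3866624/2044255 C=4819968/2474953 F=5696969/2474953 G=7266/3121 H=3897264640/1046905119] → run B
t=14: vr[A=6144/3121 B=7062528/2044255 C=4819968/2474953 F=5696969/2474953 G=7266/3121 H=3897264640/1046905119] → run C
t=15: vr[A=6144/3121 B=7062528/2044255 C=6417920/2474953 F=5696969/2474953 G=7266/3121 H=3897264640/1046905119] → run A
t=16: vr[A=7168/3121 B=7062528/2044255 C=6417920/2474953 F=5696969/2474953 G=7266/3121 H=3897264640/1046905119] → run A
t=17: vr[B=7062528/2044255 C=6417920/2474953 F=5696969/2474953 G=7266/3121 H=3897264640/1046905119] → run F
t=18: vr[B=7062528/2044255 C=6417920/2474953 F=8171922/2474953 G=7266/3121 H=3897264640/1046905119] → run G
t=19: vr[B=7062528/2044255 C=6417920/2474953 F=8171922/2474953 H=3897264640/1046905119] → run C
t=20: vr[B=7062528/2044255 C=8015872/2474953 F=8171922/2474953 H=3897264640/1046905119] → run C
t=21: vr[B=7062528/2044255 C=9613824/2474953 F=8171922/2474953 H=3897264640/1046905119] → run F
t=22: vr[B=7062528/2044255 C=9613824/2474953 F=10646875/2474953 H=3897264640/1046905119] → run B
t=23: vr[C=9613824/2474953 F=10646875/2474953 H=3897264640/1046905119] → run H
t=24: vr[C=9613824/2474953 F=10646875/2474953 H=6431616512/1046905119] → run C
t=25: vr[F=10646875/2474953 H=6431616512/1046905119] → run F
t=26: vr[F=13121828/2474953 H=6431616512/1046905119] → run F
t=27: vr[F=15596781/2474953 H=6431616512/1046905119] → run H
t=28: vr[F=15596781/2474953 H=2988656128/348968373] → run F
t=29: vr[F=18071734/2474953 H=2988656128/348968373] → run F
t=30: vr[F=20546687/2474953 H=2988656128/348968373] → run F
t=31: vr[H=2988656128/348968373] → run H
t=32: (idle)
t=33: (idle)
t=34: (idle)
t=35: (idle)
t=36: (idle)
t=37: (idle)
t=38: (idle)

context switches = 26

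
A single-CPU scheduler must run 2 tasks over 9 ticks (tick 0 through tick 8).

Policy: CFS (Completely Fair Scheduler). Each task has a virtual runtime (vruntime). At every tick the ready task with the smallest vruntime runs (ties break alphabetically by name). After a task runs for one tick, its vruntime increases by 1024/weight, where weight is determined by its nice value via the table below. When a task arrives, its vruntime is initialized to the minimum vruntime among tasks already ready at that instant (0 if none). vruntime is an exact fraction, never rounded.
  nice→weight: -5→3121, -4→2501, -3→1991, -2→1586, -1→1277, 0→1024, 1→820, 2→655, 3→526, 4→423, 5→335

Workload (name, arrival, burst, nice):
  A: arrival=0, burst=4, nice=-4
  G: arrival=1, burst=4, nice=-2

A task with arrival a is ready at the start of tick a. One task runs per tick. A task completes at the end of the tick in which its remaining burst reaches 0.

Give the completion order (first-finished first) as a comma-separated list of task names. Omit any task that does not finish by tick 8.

completion order = A, G

t=0: vr[A=0] → run A
t=1: vr[A=1024/2501 G=1024/2501] → run A
t=2: vr[A=2048/2501 G=1024/2501] → run G
t=3: vr[A=2048/2501 G=34304/32513] → run A
t=4: vr[A=3072/2501 G=34304/32513] → run G
t=5: vr[A=3072/2501 G=55296/32513] → run A
t=6: vr[G=55296/32513] → run G
t=7: vr[G=76288/32513] → run G
t=8: (idle)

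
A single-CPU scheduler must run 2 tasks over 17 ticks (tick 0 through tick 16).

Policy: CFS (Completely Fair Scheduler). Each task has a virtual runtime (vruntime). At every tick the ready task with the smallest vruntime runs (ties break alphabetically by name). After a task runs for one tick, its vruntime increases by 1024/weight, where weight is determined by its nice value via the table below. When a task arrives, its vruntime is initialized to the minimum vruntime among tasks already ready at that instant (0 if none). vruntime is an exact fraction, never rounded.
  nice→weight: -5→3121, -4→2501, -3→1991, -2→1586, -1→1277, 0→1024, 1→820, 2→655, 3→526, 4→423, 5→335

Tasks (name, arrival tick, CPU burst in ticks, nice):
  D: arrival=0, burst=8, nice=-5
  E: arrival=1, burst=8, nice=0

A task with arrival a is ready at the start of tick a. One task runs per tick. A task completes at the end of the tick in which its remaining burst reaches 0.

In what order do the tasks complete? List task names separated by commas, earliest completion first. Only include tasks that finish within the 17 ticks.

completion order = D, E

t=0: vr[D=0] → run D
t=1: vr[D=1024/3121 E=1024/3121] → run D
t=2: vr[D=2048/3121 E=1024/3121] → run E
t=3: vr[D=2048/3121 E=4145/3121] → run D
t=4: vr[D=3072/3121 E=4145/3121] → run D
t=5: vr[D=4096/3121 E=4145/3121] → run D
t=6: vr[D=5120/3121 E=4145/3121] → run E
t=7: vr[D=5120/3121 E=7266/3121] → run D
t=8: vr[D=6144/3121 E=7266/3121] → run D
t=9: vr[D=7168/3121 E=7266/3121] → run D
t=10: vr[E=7266/3121] → run E
t=11: vr[E=10387/3121] → run E
t=12: vr[E=13508/3121] → run E
t=13: vr[E=16629/3121] → run E
t=14: vr[E=19750/3121] → run E
t=15: vr[E=22871/3121] → run E
t=16: (idle)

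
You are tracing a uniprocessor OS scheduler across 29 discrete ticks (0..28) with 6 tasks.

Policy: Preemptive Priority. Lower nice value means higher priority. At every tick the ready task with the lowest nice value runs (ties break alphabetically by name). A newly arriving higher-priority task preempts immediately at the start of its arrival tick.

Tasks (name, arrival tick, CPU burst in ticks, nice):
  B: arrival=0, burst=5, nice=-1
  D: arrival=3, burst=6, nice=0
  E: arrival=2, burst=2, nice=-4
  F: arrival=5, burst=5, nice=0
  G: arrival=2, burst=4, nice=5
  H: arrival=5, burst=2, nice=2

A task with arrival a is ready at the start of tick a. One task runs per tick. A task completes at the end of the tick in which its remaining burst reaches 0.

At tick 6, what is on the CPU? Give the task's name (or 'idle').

running at tick 6 = B

t=0: ready={B} → run B
t=1: ready={B} → run B
t=2: ready={B,E,G} → run E
t=3: ready={B,D,E,G} → run E
t=4: ready={B,D,G} → run B
t=5: ready={B,D,F,G,H} → run B
t=6: ready={B,D,F,G,H} → run B
t=7: ready={D,F,G,H} → run D
t=8: ready={D,F,G,H} → run D
t=9: ready={D,F,G,H} → run D
t=10: ready={D,F,G,H} → run D
t=11: ready={D,F,G,H} → run D
t=12: ready={D,F,G,H} → run D
t=13: ready={F,G,H} → run F
t=14: ready={F,G,H} → run F
t=15: ready={F,G,H} → run F
t=16: ready={F,G,H} → run F
t=17: ready={F,G,H} → run F
t=18: ready={G,H} → run H
t=19: ready={G,H} → run H
t=20: ready={G} → run G
t=21: ready={G} → run G
t=22: ready={G} → run G
t=23: ready={G} → run G
t=24: (idle)
t=25: (idle)
t=26: (idle)
t=27: (idle)
t=28: (idle)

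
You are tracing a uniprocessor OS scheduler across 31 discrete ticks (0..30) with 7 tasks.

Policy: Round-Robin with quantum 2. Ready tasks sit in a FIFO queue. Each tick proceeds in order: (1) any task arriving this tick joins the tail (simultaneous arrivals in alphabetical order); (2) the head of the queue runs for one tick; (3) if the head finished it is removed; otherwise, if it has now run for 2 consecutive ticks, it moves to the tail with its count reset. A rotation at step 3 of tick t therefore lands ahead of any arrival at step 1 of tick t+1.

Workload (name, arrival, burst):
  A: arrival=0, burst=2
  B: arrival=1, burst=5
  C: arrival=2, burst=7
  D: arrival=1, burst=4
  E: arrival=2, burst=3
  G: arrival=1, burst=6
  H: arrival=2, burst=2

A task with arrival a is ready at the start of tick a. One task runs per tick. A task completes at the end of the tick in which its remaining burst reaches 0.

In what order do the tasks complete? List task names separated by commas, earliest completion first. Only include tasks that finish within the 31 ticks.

completion order = A, H, D, E, B, G, C

t=0: queue=[A] q_used=0 → run A
t=1: queue=[A,B,D,G] q_used=1 → run A
t=2: queue=[B,D,G,C,E,H] q_used=0 → run B
t=3: queue=[B,D,G,C,E,H] q_used=1 → run B
t=4: queue=[D,G,C,E,H,B] q_used=0 → run D
t=5: queue=[D,G,C,E,H,B] q_used=1 → run D
t=6: queue=[G,C,E,H,B,D] q_used=0 → run G
t=7: queue=[G,C,E,H,B,D] q_used=1 → run G
t=8: queue=[C,E,H,B,D,G] q_used=0 → run C
t=9: queue=[C,E,H,B,D,G] q_used=1 → run C
t=10: queue=[E,H,B,D,G,C] q_used=0 → run E
t=11: queue=[E,H,B,D,G,C] q_used=1 → run E
t=12: queue=[H,B,D,G,C,E] q_used=0 → run H
t=13: queue=[H,B,D,G,C,E] q_used=1 → run H
t=14: queue=[B,D,G,C,E] q_used=0 → run B
t=15: queue=[B,D,G,C,E] q_used=1 → run B
t=16: queue=[D,G,C,E,B] q_used=0 → run D
t=17: queue=[D,G,C,E,B] q_used=1 → run D
t=18: queue=[G,C,E,B] q_used=0 → run G
t=19: queue=[G,C,E,B] q_used=1 → run G
t=20: queue=[C,E,B,G] q_used=0 → run C
t=21: queue=[C,E,B,G] q_used=1 → run C
t=22: queue=[E,B,G,C] q_used=0 → run E
t=23: queue=[B,G,C] q_used=0 → run B
t=24: queue=[G,C] q_used=0 → run G
t=25: queue=[G,C] q_used=1 → run G
t=26: queue=[C] q_used=0 → run C
t=27: queue=[C] q_used=1 → run C
t=28: queue=[C] q_used=0 → run C
t=29: (idle)
t=30: (idle)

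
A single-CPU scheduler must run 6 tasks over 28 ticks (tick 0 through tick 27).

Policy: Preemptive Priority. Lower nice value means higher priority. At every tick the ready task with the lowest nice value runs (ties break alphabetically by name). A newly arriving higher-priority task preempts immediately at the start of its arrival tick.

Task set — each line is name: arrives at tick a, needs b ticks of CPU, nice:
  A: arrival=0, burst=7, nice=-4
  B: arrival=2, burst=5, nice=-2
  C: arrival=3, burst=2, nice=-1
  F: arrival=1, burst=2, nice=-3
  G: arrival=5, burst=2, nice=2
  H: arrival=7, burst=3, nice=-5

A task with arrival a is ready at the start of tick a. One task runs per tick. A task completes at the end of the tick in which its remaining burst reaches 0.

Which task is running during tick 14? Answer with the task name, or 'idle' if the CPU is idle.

t=0: ready={A} → run A
t=1: ready={A,F} → run A
t=2: ready={A,B,F} → run A
t=3: ready={A,B,C,F} → run A
t=4: ready={A,B,C,F} → run A
t=5: ready={A,B,C,F,G} → run A
t=6: ready={A,B,C,F,G} → run A
t=7: ready={B,C,F,G,H} → run H
t=8: ready={B,C,F,G,H} → run H
t=9: ready={B,C,F,G,H} → run H
t=10: ready={B,C,F,G} → run F
t=11: ready={B,C,F,G} → run F
t=12: ready={B,C,G} → run B
t=13: ready={B,C,G} → run B
t=14: ready={B,C,G} → run B
t=15: ready={B,C,G} → run B
t=16: ready={B,C,G} → run B
t=17: ready={C,G} → run C
t=18: ready={C,G} → run C
t=19: ready={G} → run G
t=20: ready={G} → run G
t=21: (idle)
t=22: (idle)
t=23: (idle)
t=24: (idle)
t=25: (idle)
t=26: (idle)
t=27: (idle)

running at tick 14 = B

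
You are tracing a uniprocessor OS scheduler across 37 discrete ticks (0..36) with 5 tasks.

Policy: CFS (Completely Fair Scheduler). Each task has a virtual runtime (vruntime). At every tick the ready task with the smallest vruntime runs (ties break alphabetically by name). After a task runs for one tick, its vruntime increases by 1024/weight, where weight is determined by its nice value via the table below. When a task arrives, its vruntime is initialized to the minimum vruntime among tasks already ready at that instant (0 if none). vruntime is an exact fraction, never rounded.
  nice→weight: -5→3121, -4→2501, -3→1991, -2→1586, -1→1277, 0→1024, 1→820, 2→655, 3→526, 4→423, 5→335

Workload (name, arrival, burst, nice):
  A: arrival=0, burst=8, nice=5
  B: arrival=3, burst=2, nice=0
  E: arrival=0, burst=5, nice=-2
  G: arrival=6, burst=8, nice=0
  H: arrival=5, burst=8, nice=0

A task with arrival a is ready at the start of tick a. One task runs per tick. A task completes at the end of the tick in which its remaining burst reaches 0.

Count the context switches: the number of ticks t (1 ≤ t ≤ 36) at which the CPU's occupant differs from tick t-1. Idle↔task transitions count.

context switches = 25

t=0: vr[A=0 E=0] → run A
t=1: vr[A=1024/335 E=0] → run E
t=2: vr[A=1024/335 E=512/793] → run E
t=3: vr[A=1024/335 B=1024/793 E=1024/793] → run B
t=4: vr[A=1024/335 B=1817/793 E=1024/793] → run E
t=5: vr[A=1024/335 B=1817/793 E=1536/793 H=1536/793] → run E
t=6: vr[A=1024/335 B=1817/793 E=2048/793 G=1536/793 H=1536/793] → run G
t=7: vr[A=1024/335 B=1817/793 E=2048/793 G=2329/793 H=1536/793] → run H
t=8: vr[A=1024/335 B=1817/793 E=2048/793 G=2329/793 H=2329/793] → run B
t=9: vr[A=1024/335 E=2048/793 G=2329/793 H=2329/793] → run E
t=10: vr[A=1024/335 G=2329/793 H=2329/793] → run G
t=11: vr[A=1024/335 G=3122/793 H=2329/793] → run H
t=12: vr[A=1024/335 G=3122/793 H=3122/793] → run A
t=13: vr[A=2048/335 G=3122/793 H=3122/793] → run G
t=14: vr[A=2048/335 G=3915/793 H=3122/793] → run H
t=15: vr[A=2048/335 G=3915/793 H=3915/793] → run G
t=16: vr[A=2048/335 G=4708/793 H=3915/793] → run H
t=17: vr[A=2048/335 G=4708/793 H=4708/793] → run G
t=18: vr[A=2048/335 G=5501/793 H=4708/793] → run H
t=19: vr[A=2048/335 G=5501/793 H=5501/793] → run A
t=20: vr[A=3072/335 G=5501/793 H=5501/793] → run G
t=21: vr[A=3072/335 G=6294/793 H=5501/793] → run H
t=22: vr[A=3072/335 G=6294/793 H=6294/793] → run G
t=23: vr[A=3072/335 G=7087/793 H=6294/793] → run H
t=24: vr[A=3072/335 G=7087/793 H=7087/793] → run G
t=25: vr[A=3072/335 H=7087/793] → run H
t=26: vr[A=3072/335] → run A
t=27: vr[A=4096/335] → run A
t=28: vr[A=1024/67] → run A
t=29: vr[A=6144/335] → run A
t=30: vr[A=7168/335] → run A
t=31: (idle)
t=32: (idle)
t=33: (idle)
t=34: (idle)
t=35: (idle)
t=36: (idle)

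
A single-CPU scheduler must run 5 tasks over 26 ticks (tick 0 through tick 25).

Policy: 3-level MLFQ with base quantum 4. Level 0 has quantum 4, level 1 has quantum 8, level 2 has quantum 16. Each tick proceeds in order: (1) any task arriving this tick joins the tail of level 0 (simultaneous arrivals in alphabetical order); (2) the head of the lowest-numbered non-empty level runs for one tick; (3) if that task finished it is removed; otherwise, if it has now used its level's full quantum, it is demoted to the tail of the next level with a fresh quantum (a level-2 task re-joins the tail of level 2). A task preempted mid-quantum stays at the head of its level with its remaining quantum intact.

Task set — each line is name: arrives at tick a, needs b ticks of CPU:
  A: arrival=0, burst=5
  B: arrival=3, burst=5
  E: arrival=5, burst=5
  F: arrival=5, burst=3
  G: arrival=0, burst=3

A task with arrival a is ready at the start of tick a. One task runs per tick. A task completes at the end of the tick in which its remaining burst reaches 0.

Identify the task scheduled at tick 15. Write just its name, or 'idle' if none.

t=0: L0/L1/L2 = AG/-/- → run A
t=1: L0/L1/L2 = AG/-/- → run A
t=2: L0/L1/L2 = AG/-/- → run A
t=3: L0/L1/L2 = AGB/-/- → run A
t=4: L0/L1/L2 = GB/A/- → run G
t=5: L0/L1/L2 = GBEF/A/- → run G
t=6: L0/L1/L2 = GBEF/A/- → run G
t=7: L0/L1/L2 = BEF/A/- → run B
t=8: L0/L1/L2 = BEF/A/- → run B
t=9: L0/L1/L2 = BEF/A/- → run B
t=10: L0/L1/L2 = BEF/A/- → run B
t=11: L0/L1/L2 = EF/AB/- → run E
t=12: L0/L1/L2 = EF/AB/- → run E
t=13: L0/L1/L2 = EF/AB/- → run E
t=14: L0/L1/L2 = EF/AB/- → run E
t=15: L0/L1/L2 = F/ABE/- → run F
t=16: L0/L1/L2 = F/ABE/- → run F
t=17: L0/L1/L2 = F/ABE/- → run F
t=18: L0/L1/L2 = -/ABE/- → run A
t=19: L0/L1/L2 = -/BE/- → run B
t=20: L0/L1/L2 = -/E/- → run E
t=21: (idle)
t=22: (idle)
t=23: (idle)
t=24: (idle)
t=25: (idle)

running at tick 15 = F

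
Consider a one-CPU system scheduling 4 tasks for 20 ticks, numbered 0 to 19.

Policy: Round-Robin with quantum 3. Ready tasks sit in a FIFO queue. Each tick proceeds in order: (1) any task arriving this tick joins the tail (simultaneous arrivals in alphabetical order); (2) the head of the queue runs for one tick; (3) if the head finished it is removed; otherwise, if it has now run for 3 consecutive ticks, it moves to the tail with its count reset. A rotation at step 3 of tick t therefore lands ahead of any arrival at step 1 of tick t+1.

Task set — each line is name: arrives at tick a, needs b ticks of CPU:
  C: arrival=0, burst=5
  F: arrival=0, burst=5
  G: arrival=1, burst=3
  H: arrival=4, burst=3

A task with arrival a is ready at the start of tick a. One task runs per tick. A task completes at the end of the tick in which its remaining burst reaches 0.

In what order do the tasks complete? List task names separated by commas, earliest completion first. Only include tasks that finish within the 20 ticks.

completion order = G, C, H, F

t=0: queue=[C,F] q_used=0 → run C
t=1: queue=[C,F,G] q_used=1 → run C
t=2: queue=[C,F,G] q_used=2 → run C
t=3: queue=[F,G,C] q_used=0 → run F
t=4: queue=[F,G,C,H] q_used=1 → run F
t=5: queue=[F,G,C,H] q_used=2 → run F
t=6: queue=[G,C,H,F] q_used=0 → run G
t=7: queue=[G,C,H,F] q_used=1 → run G
t=8: queue=[G,C,H,F] q_used=2 → run G
t=9: queue=[C,H,F] q_used=0 → run C
t=10: queue=[C,H,F] q_used=1 → run C
t=11: queue=[H,F] q_used=0 → run H
t=12: queue=[H,F] q_used=1 → run H
t=13: queue=[H,F] q_used=2 → run H
t=14: queue=[F] q_used=0 → run F
t=15: queue=[F] q_used=1 → run F
t=16: (idle)
t=17: (idle)
t=18: (idle)
t=19: (idle)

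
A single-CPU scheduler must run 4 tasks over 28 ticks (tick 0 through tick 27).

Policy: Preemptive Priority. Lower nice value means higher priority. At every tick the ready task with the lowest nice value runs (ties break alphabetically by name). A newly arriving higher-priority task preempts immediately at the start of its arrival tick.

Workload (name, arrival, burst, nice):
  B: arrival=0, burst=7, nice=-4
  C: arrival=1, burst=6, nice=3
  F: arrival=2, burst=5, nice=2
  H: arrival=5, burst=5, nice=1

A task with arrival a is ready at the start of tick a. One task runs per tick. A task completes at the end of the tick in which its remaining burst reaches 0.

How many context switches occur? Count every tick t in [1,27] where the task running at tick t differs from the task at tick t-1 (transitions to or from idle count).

context switches = 4

t=0: ready={B} → run B
t=1: ready={B,C} → run B
t=2: ready={B,C,F} → run B
t=3: ready={B,C,F} → run B
t=4: ready={B,C,F} → run B
t=5: ready={B,C,F,H} → run B
t=6: ready={B,C,F,H} → run B
t=7: ready={C,F,H} → run H
t=8: ready={C,F,H} → run H
t=9: ready={C,F,H} → run H
t=10: ready={C,F,H} → run H
t=11: ready={C,F,H} → run H
t=12: ready={C,F} → run F
t=13: ready={C,F} → run F
t=14: ready={C,F} → run F
t=15: ready={C,F} → run F
t=16: ready={C,F} → run F
t=17: ready={C} → run C
t=18: ready={C} → run C
t=19: ready={C} → run C
t=20: ready={C} → run C
t=21: ready={C} → run C
t=22: ready={C} → run C
t=23: (idle)
t=24: (idle)
t=25: (idle)
t=26: (idle)
t=27: (idle)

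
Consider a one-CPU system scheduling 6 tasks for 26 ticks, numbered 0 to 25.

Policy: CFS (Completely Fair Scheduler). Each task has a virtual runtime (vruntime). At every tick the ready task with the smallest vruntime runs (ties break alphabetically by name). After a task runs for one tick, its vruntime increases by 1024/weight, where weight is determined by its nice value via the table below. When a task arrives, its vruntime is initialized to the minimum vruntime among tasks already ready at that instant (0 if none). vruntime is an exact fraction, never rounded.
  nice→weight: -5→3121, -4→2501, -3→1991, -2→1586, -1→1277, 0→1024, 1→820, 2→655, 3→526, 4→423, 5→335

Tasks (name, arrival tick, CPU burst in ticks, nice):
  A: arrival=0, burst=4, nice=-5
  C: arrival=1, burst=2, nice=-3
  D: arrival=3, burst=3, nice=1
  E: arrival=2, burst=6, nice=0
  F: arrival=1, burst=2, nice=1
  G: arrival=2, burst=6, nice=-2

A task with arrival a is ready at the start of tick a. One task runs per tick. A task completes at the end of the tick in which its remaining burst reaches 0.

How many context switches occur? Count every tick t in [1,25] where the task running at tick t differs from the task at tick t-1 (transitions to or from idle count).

context switches = 20

t=0: vr[A=0] → run A
t=1: vr[A=1024/3121 C=1024/3121 F=1024/3121] → run A
t=2: vr[A=2048/3121 C=1024/3121 E=1024/3121 F=1024/3121 G=1024/3121] → run C
t=3: vr[A=2048/3121 C=5234688/6213911 D=1024/3121 E=1024/3121 F=1024/3121 G=1024/3121] → run D
t=4: vr[A=2048/3121 C=5234688/6213911 D=1008896/639805 E=1024/3121 F=1024/3121 G=1024/3121] → run E
t=5: vr[A=2048/3121 C=5234688/6213911 D=1008896/639805 E=4145/3121 F=1024/3121 G=1024/3121] → run F
t=6: vr[A=2048/3121 C=5234688/6213911 D=1008896/639805 E=4145/3121 F=1008896/639805 G=1024/3121] → run G
t=7: vr[A=2048/3121 C=5234688/6213911 D=1008896/639805 E=4145/3121 F=1008896/639805 G=2409984/2474953] → run A
t=8: vr[A=3072/3121 C=5234688/6213911 D=1008896/639805 E=4145/3121 F=1008896/639805 G=2409984/2474953] → run C
t=9: vr[A=3072/3121 D=1008896/639805 E=4145/3121 F=1008896/639805 G=2409984/2474953] → run G
t=10: vr[A=3072/3121 D=1008896/639805 E=4145/3121 F=1008896/639805 G=4007936/2474953] → run A
t=11: vr[D=1008896/639805 E=4145/3121 F=1008896/639805 G=4007936/2474953] → run E
t=12: vr[D=1008896/639805 E=7266/3121 F=1008896/639805 G=4007936/2474953] → run D
t=13: vr[D=1807872/639805 E=7266/3121 F=1008896/639805 G=4007936/2474953] → run F
t=14: vr[D=1807872/639805 E=7266/3121 G=4007936/2474953] → run G
t=15: vr[D=1807872/639805 E=7266/3121 G=5605888/2474953] → run G
t=16: vr[D=1807872/639805 E=7266/3121 G=7203840/2474953] → run E
t=17: vr[D=1807872/639805 E=10387/3121 G=7203840/2474953] → run D
t=18: vr[E=10387/3121 G=7203840/2474953] → run G
t=19: vr[E=10387/3121 G=8801792/2474953] → run E
t=20: vr[E=13508/3121 G=8801792/2474953] → run G
t=21: vr[E=13508/3121] → run E
t=22: vr[E=16629/3121] → run E
t=23: (idle)
t=24: (idle)
t=25: (idle)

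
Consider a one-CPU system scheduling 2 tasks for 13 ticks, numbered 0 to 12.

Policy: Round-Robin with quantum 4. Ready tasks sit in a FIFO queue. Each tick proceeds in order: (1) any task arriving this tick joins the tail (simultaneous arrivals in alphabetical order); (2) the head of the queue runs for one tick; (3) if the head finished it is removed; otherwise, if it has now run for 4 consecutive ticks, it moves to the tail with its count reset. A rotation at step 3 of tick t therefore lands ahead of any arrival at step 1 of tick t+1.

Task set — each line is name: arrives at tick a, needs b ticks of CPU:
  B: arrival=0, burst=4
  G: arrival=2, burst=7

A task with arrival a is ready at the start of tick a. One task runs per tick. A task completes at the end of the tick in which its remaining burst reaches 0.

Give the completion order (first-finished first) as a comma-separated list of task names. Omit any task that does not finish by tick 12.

completion order = B, G

t=0: queue=[B] q_used=0 → run B
t=1: queue=[B] q_used=1 → run B
t=2: queue=[B,G] q_used=2 → run B
t=3: queue=[B,G] q_used=3 → run B
t=4: queue=[G] q_used=0 → run G
t=5: queue=[G] q_used=1 → run G
t=6: queue=[G] q_used=2 → run G
t=7: queue=[G] q_used=3 → run G
t=8: queue=[G] q_used=0 → run G
t=9: queue=[G] q_used=1 → run G
t=10: queue=[G] q_used=2 → run G
t=11: (idle)
t=12: (idle)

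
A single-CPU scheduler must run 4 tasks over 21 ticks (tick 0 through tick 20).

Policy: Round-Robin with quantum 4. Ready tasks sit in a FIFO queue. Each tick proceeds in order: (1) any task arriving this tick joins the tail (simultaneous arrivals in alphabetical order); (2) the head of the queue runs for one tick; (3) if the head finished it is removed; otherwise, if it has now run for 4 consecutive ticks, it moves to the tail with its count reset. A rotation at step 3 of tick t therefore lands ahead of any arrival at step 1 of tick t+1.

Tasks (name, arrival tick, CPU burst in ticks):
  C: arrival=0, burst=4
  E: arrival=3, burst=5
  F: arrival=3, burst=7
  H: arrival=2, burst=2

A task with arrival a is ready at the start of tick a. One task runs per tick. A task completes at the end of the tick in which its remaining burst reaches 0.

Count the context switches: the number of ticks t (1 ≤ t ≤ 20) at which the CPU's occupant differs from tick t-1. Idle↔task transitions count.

context switches = 6

t=0: queue=[C] q_used=0 → run C
t=1: queue=[C] q_used=1 → run C
t=2: queue=[C,H] q_used=2 → run C
t=3: queue=[C,H,E,F] q_used=3 → run C
t=4: queue=[H,E,F] q_used=0 → run H
t=5: queue=[H,E,F] q_used=1 → run H
t=6: queue=[E,F] q_used=0 → run E
t=7: queue=[E,F] q_used=1 → run E
t=8: queue=[E,F] q_used=2 → run E
t=9: queue=[E,F] q_used=3 → run E
t=10: queue=[F,E] q_used=0 → run F
t=11: queue=[F,E] q_used=1 → run F
t=12: queue=[F,E] q_used=2 → run F
t=13: queue=[F,E] q_used=3 → run F
t=14: queue=[E,F] q_used=0 → run E
t=15: queue=[F] q_used=0 → run F
t=16: queue=[F] q_used=1 → run F
t=17: queue=[F] q_used=2 → run F
t=18: (idle)
t=19: (idle)
t=20: (idle)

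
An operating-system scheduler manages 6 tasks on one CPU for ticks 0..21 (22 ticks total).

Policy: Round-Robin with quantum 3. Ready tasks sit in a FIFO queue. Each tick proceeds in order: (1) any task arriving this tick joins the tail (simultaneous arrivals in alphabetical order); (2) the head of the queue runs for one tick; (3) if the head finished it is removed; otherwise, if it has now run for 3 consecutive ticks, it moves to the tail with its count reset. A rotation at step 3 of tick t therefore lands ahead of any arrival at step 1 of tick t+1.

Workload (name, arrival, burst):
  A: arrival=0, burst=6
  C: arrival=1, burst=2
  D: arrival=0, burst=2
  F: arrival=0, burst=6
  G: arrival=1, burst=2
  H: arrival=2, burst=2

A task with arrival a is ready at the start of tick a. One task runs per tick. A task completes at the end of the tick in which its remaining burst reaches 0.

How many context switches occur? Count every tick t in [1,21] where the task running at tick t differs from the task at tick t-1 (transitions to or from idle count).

context switches = 8

t=0: queue=[A,D,F] q_used=0 → run A
t=1: queue=[A,D,F,C,G] q_used=1 → run A
t=2: queue=[A,D,F,C,G,H] q_used=2 → run A
t=3: queue=[D,F,C,G,H,A] q_used=0 → run D
t=4: queue=[D,F,C,G,H,A] q_used=1 → run D
t=5: queue=[F,C,G,H,A] q_used=0 → run F
t=6: queue=[F,C,G,H,A] q_used=1 → run F
t=7: queue=[F,C,G,H,A] q_used=2 → run F
t=8: queue=[C,G,H,A,F] q_used=0 → run C
t=9: queue=[C,G,H,A,F] q_used=1 → run C
t=10: queue=[G,H,A,F] q_used=0 → run G
t=11: queue=[G,H,A,F] q_used=1 → run G
t=12: queue=[H,A,F] q_used=0 → run H
t=13: queue=[H,A,F] q_used=1 → run H
t=14: queue=[A,F] q_used=0 → run A
t=15: queue=[A,F] q_used=1 → run A
t=16: queue=[A,F] q_used=2 → run A
t=17: queue=[F] q_used=0 → run F
t=18: queue=[F] q_used=1 → run F
t=19: queue=[F] q_used=2 → run F
t=20: (idle)
t=21: (idle)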